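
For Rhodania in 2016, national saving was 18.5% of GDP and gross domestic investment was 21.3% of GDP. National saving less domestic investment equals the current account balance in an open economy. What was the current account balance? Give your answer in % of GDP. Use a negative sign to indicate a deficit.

-2.8

S - I = CA (net lending to the rest of the world).
CA = S - I = 18.5 - 21.3 = -2.8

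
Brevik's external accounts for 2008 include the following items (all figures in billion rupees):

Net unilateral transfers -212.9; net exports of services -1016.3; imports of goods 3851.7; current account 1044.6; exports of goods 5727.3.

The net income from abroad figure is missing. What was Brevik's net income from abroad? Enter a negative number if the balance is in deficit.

Current account = goods balance + services balance + net primary income + net secondary income
Sum of the known components = 646.4
Net income from abroad = CA - (known components) = 1044.6 - 646.4 = 398.2

398.2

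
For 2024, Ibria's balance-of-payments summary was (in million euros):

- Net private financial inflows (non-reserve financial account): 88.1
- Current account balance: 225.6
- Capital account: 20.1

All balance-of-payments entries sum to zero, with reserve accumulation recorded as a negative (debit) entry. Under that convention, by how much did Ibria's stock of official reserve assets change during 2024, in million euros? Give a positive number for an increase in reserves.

Official reserve transactions balance = -(225.6 + 20.1 + 88.1) = -333.8
An accumulation of reserves is recorded as a debit (negative entry), so the change in the stock of reserves is the negative of that balance.
Change in official reserves = -(-333.8) = 333.8

333.8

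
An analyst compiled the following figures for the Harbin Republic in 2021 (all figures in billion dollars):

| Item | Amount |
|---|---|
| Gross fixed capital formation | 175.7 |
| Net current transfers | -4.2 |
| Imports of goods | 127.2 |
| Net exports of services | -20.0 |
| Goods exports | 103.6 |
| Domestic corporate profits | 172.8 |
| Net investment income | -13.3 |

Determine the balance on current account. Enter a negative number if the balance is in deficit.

Goods balance = 103.6 - 127.2 = -23.6
Services balance = -20.0
Trade balance (goods + services) = -23.6 + (-20.0) = -43.6
Net primary income = -13.3
Net secondary income = -4.2
Current account = -43.6 + (-13.3) + (-4.2) = -61.1

-61.1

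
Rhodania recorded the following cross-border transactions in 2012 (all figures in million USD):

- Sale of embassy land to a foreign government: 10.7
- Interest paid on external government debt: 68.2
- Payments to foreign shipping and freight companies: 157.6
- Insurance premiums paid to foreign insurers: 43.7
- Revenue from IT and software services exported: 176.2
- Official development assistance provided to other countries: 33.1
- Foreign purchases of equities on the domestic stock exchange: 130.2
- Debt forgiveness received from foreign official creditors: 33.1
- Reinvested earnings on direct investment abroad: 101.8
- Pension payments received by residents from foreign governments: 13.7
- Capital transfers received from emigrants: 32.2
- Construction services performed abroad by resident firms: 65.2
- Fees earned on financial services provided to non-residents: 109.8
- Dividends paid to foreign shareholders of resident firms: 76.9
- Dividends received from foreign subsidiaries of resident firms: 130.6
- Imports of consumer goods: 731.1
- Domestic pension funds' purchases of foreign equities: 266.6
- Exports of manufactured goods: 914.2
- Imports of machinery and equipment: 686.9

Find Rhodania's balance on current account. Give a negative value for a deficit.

-286.0

Goods: -686.9 - 731.1 + 914.2 = -503.8
Services: -157.6 - 43.7 + 109.8 + 65.2 + 176.2 = 149.9
Primary income: -68.2 - 76.9 + 130.6 + 101.8 = 87.3
Secondary income: 13.7 - 33.1 = -19.4
Current account = (-503.8) + 149.9 + 87.3 + (-19.4) = -286.0
(Excluded from the current account — capital account: sale of embassy land to a foreign government 10.7, debt forgiveness received from foreign official creditors 33.1, capital transfers received from emigrants 32.2; financial account: foreign purchases of equities on the domestic stock exchange 130.2, domestic pension funds' purchases of foreign equities 266.6.)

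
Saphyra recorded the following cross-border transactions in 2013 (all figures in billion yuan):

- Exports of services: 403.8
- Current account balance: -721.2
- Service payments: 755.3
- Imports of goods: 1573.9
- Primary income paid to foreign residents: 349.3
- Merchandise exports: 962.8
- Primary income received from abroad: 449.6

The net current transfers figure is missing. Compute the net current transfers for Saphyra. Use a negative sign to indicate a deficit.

Current account = goods balance + services balance + net primary income + net secondary income
Sum of the known components = -862.3
Net current transfers = CA - (known components) = -721.2 - (-862.3) = 141.1

141.1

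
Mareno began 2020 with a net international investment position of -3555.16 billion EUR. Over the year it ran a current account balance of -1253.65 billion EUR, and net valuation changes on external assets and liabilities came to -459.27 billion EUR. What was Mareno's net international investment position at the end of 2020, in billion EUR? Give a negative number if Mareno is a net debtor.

Change in NIIP = current account + net valuation change = -1253.65 + (-459.27) = -1712.92
End-of-year NIIP = -3555.16 + (-1712.92) = -5268.08

-5268.08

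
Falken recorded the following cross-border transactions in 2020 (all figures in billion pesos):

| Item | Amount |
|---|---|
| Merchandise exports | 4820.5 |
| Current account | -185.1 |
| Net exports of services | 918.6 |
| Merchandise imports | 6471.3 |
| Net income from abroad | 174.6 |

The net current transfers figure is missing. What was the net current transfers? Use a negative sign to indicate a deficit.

372.5

Current account = goods balance + services balance + net primary income + net secondary income
Sum of the known components = -557.6
Net current transfers = CA - (known components) = -185.1 - (-557.6) = 372.5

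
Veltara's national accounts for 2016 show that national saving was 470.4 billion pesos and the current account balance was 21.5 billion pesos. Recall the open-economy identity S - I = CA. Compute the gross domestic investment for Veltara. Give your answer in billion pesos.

448.9

I = S - CA = 470.4 - 21.5 = 448.9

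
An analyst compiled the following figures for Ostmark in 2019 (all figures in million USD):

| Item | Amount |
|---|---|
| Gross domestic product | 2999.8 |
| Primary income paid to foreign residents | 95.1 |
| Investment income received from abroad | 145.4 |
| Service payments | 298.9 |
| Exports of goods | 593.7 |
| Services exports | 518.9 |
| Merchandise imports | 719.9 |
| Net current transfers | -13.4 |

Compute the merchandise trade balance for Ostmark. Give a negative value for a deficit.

-126.2

Goods balance = 593.7 - 719.9 = -126.2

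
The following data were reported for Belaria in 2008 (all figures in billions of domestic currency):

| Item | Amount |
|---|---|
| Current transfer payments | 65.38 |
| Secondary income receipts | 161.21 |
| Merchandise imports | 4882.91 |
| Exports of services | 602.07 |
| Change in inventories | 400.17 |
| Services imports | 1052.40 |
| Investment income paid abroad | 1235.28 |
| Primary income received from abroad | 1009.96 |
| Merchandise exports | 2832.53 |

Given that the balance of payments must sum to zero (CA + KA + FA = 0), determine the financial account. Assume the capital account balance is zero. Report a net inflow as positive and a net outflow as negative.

2630.20

Goods balance = 2832.53 - 4882.91 = -2050.38
Services balance = 602.07 - 1052.40 = -450.33
Trade balance (goods + services) = -2050.38 + (-450.33) = -2500.71
Net primary income = 1009.96 - 1235.28 = -225.32
Net secondary income = 161.21 - 65.38 = 95.83
Current account = -2500.71 + (-225.32) + 95.83 = -2630.20
Financial account = -(-2630.20) = 2630.20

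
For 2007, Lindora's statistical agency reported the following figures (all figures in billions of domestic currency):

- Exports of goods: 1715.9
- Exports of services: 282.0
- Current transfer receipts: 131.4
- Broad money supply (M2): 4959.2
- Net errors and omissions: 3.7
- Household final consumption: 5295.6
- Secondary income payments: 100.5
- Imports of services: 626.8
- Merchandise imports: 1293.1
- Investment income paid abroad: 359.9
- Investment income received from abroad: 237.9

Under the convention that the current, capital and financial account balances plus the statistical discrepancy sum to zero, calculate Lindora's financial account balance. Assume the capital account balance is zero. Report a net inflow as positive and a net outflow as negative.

9.4

Goods balance = 1715.9 - 1293.1 = 422.8
Services balance = 282.0 - 626.8 = -344.8
Trade balance (goods + services) = 422.8 + (-344.8) = 78.0
Net primary income = 237.9 - 359.9 = -122.0
Net secondary income = 131.4 - 100.5 = 30.9
Current account = 78.0 + (-122.0) + 30.9 = -13.1
Financial account = -(-13.1 + 3.7) = 9.4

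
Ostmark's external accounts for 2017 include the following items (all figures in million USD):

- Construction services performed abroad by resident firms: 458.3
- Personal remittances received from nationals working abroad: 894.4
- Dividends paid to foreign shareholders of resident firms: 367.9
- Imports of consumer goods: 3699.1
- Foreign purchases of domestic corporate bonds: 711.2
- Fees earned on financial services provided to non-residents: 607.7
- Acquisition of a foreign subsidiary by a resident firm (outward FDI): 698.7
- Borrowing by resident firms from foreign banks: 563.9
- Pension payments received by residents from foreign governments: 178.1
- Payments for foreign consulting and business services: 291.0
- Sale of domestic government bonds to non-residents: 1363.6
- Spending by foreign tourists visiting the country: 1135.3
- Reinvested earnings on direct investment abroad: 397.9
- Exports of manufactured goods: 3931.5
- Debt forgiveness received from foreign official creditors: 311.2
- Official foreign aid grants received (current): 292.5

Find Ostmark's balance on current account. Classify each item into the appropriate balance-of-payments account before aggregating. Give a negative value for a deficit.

3537.7

Goods: 3931.5 - 3699.1 = 232.4
Services: 607.7 + 458.3 + 1135.3 - 291.0 = 1910.3
Primary income: -367.9 + 397.9 = 30.0
Secondary income: 292.5 + 894.4 + 178.1 = 1365.0
Current account = 232.4 + 1910.3 + 30.0 + 1365.0 = 3537.7
(Excluded from the current account — financial account: foreign purchases of domestic corporate bonds 711.2, acquisition of a foreign subsidiary by a resident firm (outward FDI) 698.7, borrowing by resident firms from foreign banks 563.9, sale of domestic government bonds to non-residents 1363.6; capital account: debt forgiveness received from foreign official creditors 311.2.)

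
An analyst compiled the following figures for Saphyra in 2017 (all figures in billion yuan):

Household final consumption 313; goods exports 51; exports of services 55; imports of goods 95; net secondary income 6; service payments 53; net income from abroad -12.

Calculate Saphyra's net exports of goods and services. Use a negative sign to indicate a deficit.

-42

Goods balance = 51 - 95 = -44
Services balance = 55 - 53 = 2
Trade balance (goods + services) = -44 + 2 = -42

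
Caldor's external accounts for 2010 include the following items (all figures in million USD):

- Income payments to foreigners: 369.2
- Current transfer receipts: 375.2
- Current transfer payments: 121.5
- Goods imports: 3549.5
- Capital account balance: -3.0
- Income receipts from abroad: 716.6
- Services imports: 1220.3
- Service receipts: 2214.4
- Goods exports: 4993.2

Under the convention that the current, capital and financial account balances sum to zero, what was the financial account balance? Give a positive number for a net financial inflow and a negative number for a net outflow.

Goods balance = 4993.2 - 3549.5 = 1443.7
Services balance = 2214.4 - 1220.3 = 994.1
Trade balance (goods + services) = 1443.7 + 994.1 = 2437.8
Net primary income = 716.6 - 369.2 = 347.4
Net secondary income = 375.2 - 121.5 = 253.7
Current account = 2437.8 + 347.4 + 253.7 = 3038.9
Financial account = -(3038.9 + (-3.0)) = -3035.9

-3035.9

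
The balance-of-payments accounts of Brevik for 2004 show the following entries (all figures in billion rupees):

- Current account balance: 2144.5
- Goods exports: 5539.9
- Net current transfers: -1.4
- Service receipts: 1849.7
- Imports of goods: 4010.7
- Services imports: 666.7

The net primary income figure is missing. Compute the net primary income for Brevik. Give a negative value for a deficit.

-566.3

Current account = goods balance + services balance + net primary income + net secondary income
Sum of the known components = 2710.8
Net primary income = CA - (known components) = 2144.5 - 2710.8 = -566.3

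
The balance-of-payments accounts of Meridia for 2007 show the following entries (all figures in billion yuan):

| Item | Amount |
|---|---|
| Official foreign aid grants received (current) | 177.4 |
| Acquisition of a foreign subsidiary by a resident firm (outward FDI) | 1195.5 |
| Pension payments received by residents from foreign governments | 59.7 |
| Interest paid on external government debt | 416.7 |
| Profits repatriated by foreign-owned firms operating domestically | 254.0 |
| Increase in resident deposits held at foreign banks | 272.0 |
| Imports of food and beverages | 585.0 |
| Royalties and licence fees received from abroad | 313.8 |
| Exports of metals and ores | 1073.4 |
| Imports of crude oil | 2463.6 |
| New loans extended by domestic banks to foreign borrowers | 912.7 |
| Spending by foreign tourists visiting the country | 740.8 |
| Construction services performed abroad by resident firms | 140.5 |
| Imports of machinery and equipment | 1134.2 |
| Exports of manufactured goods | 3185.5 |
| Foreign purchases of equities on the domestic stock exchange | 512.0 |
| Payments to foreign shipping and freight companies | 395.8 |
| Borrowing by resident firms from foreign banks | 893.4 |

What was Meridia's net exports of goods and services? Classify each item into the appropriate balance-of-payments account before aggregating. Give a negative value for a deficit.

Goods: -585.0 - 1134.2 + 1073.4 + 3185.5 - 2463.6 = 76.1
Services: 740.8 + 140.5 + 313.8 - 395.8 = 799.3
Trade balance = 76.1 + 799.3 = 875.4
(Excluded from the trade balance — secondary income: official foreign aid grants received (current) 177.4, pension payments received by residents from foreign governments 59.7; financial account: acquisition of a foreign subsidiary by a resident firm (outward FDI) 1195.5, increase in resident deposits held at foreign banks 272.0, new loans extended by domestic banks to foreign borrowers 912.7, foreign purchases of equities on the domestic stock exchange 512.0, borrowing by resident firms from foreign banks 893.4; primary income: interest paid on external government debt 416.7, profits repatriated by foreign-owned firms operating domestically 254.0.)

875.4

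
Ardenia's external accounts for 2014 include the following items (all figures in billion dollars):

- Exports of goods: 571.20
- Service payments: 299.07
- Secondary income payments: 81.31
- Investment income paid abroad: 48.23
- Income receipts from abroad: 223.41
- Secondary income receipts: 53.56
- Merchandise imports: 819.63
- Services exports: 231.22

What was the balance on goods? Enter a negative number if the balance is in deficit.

-248.43

Goods balance = 571.20 - 819.63 = -248.43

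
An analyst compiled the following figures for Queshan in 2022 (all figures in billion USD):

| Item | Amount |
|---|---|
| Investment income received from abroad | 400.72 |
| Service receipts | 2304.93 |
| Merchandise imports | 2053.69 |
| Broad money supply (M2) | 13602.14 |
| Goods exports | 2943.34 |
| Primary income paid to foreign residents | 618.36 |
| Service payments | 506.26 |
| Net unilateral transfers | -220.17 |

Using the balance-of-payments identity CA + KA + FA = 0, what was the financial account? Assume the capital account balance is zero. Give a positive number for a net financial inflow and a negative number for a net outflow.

Goods balance = 2943.34 - 2053.69 = 889.65
Services balance = 2304.93 - 506.26 = 1798.67
Trade balance (goods + services) = 889.65 + 1798.67 = 2688.32
Net primary income = 400.72 - 618.36 = -217.64
Net secondary income = -220.17
Current account = 2688.32 + (-217.64) + (-220.17) = 2250.51
Financial account = -(2250.51) = -2250.51

-2250.51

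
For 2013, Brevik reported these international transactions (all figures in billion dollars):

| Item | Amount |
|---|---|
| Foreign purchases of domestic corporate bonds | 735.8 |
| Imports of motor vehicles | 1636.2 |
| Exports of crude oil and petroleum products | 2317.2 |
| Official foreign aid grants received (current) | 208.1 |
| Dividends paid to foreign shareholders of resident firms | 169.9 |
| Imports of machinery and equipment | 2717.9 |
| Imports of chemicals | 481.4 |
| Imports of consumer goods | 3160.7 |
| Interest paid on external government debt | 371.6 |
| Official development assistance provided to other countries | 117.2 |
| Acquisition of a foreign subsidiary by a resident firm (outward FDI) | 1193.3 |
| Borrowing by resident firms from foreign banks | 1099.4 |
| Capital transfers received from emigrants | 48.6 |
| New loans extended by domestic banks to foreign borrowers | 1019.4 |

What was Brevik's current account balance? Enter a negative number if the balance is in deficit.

Goods: -1636.2 - 2717.9 - 481.4 - 3160.7 + 2317.2 = -5679.0
Primary income: -169.9 - 371.6 = -541.5
Secondary income: 208.1 - 117.2 = 90.9
Current account = (-5679.0) + (-541.5) + 90.9 = -6129.6
(Excluded from the current account — financial account: foreign purchases of domestic corporate bonds 735.8, acquisition of a foreign subsidiary by a resident firm (outward FDI) 1193.3, borrowing by resident firms from foreign banks 1099.4, new loans extended by domestic banks to foreign borrowers 1019.4; capital account: capital transfers received from emigrants 48.6.)

-6129.6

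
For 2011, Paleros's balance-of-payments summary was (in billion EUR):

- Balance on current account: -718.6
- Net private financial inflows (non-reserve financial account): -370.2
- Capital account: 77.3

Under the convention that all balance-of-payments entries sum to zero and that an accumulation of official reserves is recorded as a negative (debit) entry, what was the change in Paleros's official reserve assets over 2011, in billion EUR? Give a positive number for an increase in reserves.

-1011.5

Official reserve transactions balance = -((-718.6) + 77.3 + (-370.2)) = 1011.5
An accumulation of reserves is recorded as a debit (negative entry), so the change in the stock of reserves is the negative of that balance.
Change in official reserves = -(1011.5) = -1011.5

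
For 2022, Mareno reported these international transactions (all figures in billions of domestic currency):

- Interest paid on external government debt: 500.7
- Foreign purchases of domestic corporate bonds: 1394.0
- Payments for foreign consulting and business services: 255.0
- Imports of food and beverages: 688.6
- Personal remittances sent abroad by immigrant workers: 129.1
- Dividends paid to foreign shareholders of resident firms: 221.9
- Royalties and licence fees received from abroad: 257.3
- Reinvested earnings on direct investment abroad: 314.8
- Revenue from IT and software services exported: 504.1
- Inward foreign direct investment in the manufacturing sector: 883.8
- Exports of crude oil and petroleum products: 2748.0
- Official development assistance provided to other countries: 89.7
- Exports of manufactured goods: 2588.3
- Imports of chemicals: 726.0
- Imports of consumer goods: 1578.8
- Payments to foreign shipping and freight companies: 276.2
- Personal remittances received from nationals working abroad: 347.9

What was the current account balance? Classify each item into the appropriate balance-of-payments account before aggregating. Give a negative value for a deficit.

2294.4

Goods: -688.6 - 1578.8 - 726.0 + 2588.3 + 2748.0 = 2342.9
Services: -255.0 - 276.2 + 257.3 + 504.1 = 230.2
Primary income: 314.8 - 221.9 - 500.7 = -407.8
Secondary income: -89.7 + 347.9 - 129.1 = 129.1
Current account = 2342.9 + 230.2 + (-407.8) + 129.1 = 2294.4
(Excluded from the current account — financial account: foreign purchases of domestic corporate bonds 1394.0, inward foreign direct investment in the manufacturing sector 883.8.)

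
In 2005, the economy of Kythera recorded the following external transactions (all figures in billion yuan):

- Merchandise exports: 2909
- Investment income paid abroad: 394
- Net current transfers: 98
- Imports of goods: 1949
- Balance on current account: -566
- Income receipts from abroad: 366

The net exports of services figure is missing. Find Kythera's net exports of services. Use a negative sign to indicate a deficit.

-1596

Current account = goods balance + services balance + net primary income + net secondary income
Sum of the known components = 1030
Net exports of services = CA - (known components) = -566 - 1030 = -1596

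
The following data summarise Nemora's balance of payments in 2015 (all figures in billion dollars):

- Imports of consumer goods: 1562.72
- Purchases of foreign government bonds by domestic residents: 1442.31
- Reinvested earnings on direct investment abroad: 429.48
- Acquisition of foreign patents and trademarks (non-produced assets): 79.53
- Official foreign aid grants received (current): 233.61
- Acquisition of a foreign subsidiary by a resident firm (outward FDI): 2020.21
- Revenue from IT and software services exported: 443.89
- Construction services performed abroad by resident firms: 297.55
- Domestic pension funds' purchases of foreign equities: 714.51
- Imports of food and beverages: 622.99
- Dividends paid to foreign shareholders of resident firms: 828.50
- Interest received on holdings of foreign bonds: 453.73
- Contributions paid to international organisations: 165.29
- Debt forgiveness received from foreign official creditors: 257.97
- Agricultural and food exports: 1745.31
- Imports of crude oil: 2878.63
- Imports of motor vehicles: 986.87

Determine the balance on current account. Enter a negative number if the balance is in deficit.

Goods: -1562.72 - 2878.63 + 1745.31 - 622.99 - 986.87 = -4305.90
Services: 443.89 + 297.55 = 741.44
Primary income: 429.48 + 453.73 - 828.50 = 54.71
Secondary income: -165.29 + 233.61 = 68.32
Current account = (-4305.90) + 741.44 + 54.71 + 68.32 = -3441.43
(Excluded from the current account — financial account: purchases of foreign government bonds by domestic residents 1442.31, acquisition of a foreign subsidiary by a resident firm (outward FDI) 2020.21, domestic pension funds' purchases of foreign equities 714.51; capital account: acquisition of foreign patents and trademarks (non-produced assets) 79.53, debt forgiveness received from foreign official creditors 257.97.)

-3441.43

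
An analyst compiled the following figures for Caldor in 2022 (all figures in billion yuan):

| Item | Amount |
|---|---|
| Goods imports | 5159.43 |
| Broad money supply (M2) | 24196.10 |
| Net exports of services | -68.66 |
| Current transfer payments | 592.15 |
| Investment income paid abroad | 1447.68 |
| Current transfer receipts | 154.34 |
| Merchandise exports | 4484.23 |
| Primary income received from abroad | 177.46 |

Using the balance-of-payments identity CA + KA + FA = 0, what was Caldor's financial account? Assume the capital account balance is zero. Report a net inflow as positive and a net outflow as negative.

Goods balance = 4484.23 - 5159.43 = -675.20
Services balance = -68.66
Trade balance (goods + services) = -675.20 + (-68.66) = -743.86
Net primary income = 177.46 - 1447.68 = -1270.22
Net secondary income = 154.34 - 592.15 = -437.81
Current account = -743.86 + (-1270.22) + (-437.81) = -2451.89
Financial account = -(-2451.89) = 2451.89

2451.89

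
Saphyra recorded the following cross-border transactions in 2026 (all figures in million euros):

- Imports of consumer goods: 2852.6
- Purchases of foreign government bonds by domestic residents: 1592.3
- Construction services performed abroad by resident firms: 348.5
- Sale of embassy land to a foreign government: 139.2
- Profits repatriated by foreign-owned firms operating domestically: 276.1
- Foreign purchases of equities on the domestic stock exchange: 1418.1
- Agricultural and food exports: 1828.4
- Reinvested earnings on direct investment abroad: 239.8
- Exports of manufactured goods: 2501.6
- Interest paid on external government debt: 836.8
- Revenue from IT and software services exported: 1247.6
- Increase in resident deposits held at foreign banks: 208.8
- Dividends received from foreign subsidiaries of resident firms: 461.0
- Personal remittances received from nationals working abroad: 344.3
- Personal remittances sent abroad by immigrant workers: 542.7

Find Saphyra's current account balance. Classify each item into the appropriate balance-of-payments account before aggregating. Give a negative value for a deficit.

Goods: 2501.6 + 1828.4 - 2852.6 = 1477.4
Services: 1247.6 + 348.5 = 1596.1
Primary income: -836.8 - 276.1 + 461.0 + 239.8 = -412.1
Secondary income: -542.7 + 344.3 = -198.4
Current account = 1477.4 + 1596.1 + (-412.1) + (-198.4) = 2463.0
(Excluded from the current account — financial account: purchases of foreign government bonds by domestic residents 1592.3, foreign purchases of equities on the domestic stock exchange 1418.1, increase in resident deposits held at foreign banks 208.8; capital account: sale of embassy land to a foreign government 139.2.)

2463.0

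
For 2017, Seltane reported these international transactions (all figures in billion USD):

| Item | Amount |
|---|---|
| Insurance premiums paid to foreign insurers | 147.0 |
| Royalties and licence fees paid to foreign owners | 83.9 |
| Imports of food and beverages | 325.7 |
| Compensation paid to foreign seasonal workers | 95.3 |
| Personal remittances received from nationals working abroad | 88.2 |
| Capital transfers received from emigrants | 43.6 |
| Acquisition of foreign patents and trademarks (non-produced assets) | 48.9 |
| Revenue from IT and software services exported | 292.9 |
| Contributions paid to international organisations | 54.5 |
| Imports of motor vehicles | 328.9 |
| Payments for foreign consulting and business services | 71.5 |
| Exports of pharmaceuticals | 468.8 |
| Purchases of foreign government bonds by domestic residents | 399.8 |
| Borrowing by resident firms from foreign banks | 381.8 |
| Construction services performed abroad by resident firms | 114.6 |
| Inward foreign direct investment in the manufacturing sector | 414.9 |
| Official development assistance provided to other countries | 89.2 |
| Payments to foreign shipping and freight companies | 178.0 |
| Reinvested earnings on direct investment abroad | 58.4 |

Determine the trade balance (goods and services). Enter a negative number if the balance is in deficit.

-258.7

Goods: 468.8 - 325.7 - 328.9 = -185.8
Services: -147.0 - 71.5 + 292.9 - 178.0 - 83.9 + 114.6 = -72.9
Trade balance = -185.8 + (-72.9) = -258.7
(Excluded from the trade balance — primary income: compensation paid to foreign seasonal workers 95.3, reinvested earnings on direct investment abroad 58.4; secondary income: personal remittances received from nationals working abroad 88.2, contributions paid to international organisations 54.5, official development assistance provided to other countries 89.2; capital account: capital transfers received from emigrants 43.6, acquisition of foreign patents and trademarks (non-produced assets) 48.9; financial account: purchases of foreign government bonds by domestic residents 399.8, borrowing by resident firms from foreign banks 381.8, inward foreign direct investment in the manufacturing sector 414.9.)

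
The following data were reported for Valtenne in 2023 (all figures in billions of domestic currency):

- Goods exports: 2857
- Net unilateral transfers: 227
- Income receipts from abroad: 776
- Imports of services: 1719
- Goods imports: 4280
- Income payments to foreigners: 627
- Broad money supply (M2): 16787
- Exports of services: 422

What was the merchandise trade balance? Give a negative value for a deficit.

Goods balance = 2857 - 4280 = -1423

-1423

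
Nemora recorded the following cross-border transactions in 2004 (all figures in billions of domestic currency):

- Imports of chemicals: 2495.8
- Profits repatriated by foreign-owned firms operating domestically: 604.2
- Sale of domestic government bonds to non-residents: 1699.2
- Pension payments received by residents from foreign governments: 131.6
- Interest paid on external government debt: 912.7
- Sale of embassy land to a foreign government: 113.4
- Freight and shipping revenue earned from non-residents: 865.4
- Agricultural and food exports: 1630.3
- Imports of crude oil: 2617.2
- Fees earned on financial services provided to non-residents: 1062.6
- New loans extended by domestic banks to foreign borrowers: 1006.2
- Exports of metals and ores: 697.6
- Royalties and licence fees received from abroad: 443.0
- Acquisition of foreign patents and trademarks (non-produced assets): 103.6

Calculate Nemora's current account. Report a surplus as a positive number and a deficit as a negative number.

-1799.4

Goods: -2495.8 + 697.6 + 1630.3 - 2617.2 = -2785.1
Services: 443.0 + 865.4 + 1062.6 = 2371.0
Primary income: -604.2 - 912.7 = -1516.9
Secondary income: 131.6
Current account = (-2785.1) + 2371.0 + (-1516.9) + 131.6 = -1799.4
(Excluded from the current account — financial account: sale of domestic government bonds to non-residents 1699.2, new loans extended by domestic banks to foreign borrowers 1006.2; capital account: sale of embassy land to a foreign government 113.4, acquisition of foreign patents and trademarks (non-produced assets) 103.6.)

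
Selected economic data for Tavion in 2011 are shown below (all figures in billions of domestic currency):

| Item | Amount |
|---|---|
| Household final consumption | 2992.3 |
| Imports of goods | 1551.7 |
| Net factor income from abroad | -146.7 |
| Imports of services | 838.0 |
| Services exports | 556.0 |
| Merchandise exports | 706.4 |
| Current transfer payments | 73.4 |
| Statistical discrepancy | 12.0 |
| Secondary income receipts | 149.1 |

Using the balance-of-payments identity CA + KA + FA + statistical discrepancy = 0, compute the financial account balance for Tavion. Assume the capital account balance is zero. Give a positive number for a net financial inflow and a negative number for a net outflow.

Goods balance = 706.4 - 1551.7 = -845.3
Services balance = 556.0 - 838.0 = -282.0
Trade balance (goods + services) = -845.3 + (-282.0) = -1127.3
Net primary income = -146.7
Net secondary income = 149.1 - 73.4 = 75.7
Current account = -1127.3 + (-146.7) + 75.7 = -1198.3
Financial account = -(-1198.3 + 12.0) = 1186.3

1186.3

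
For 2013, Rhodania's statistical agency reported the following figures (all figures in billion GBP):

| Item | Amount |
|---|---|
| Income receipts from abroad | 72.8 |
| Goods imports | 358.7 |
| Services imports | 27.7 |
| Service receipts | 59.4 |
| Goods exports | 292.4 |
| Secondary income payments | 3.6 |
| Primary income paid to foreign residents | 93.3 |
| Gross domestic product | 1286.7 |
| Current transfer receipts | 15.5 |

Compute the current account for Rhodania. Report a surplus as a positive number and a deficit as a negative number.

Goods balance = 292.4 - 358.7 = -66.3
Services balance = 59.4 - 27.7 = 31.7
Trade balance (goods + services) = -66.3 + 31.7 = -34.6
Net primary income = 72.8 - 93.3 = -20.5
Net secondary income = 15.5 - 3.6 = 11.9
Current account = -34.6 + (-20.5) + 11.9 = -43.2

-43.2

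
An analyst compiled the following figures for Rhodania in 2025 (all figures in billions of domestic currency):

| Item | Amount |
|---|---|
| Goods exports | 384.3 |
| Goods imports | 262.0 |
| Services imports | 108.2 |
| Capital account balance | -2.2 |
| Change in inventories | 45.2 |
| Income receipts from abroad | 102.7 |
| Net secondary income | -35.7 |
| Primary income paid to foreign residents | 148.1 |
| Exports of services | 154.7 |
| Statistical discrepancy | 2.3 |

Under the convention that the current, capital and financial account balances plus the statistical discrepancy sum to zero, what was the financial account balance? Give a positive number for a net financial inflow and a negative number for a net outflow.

-87.8

Goods balance = 384.3 - 262.0 = 122.3
Services balance = 154.7 - 108.2 = 46.5
Trade balance (goods + services) = 122.3 + 46.5 = 168.8
Net primary income = 102.7 - 148.1 = -45.4
Net secondary income = -35.7
Current account = 168.8 + (-45.4) + (-35.7) = 87.7
Financial account = -(87.7 + (-2.2) + 2.3) = -87.8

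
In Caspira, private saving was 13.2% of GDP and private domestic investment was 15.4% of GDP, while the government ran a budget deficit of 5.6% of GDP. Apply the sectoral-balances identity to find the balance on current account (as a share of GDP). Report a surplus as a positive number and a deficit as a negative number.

By the sectoral-balances identity, CA = (S_private - I) + (T - G).
Private balance = 13.2 - 15.4 = -2.2
Government balance (T - G) = -5.6
CA = -2.2 + (-5.6) = -7.8

-7.8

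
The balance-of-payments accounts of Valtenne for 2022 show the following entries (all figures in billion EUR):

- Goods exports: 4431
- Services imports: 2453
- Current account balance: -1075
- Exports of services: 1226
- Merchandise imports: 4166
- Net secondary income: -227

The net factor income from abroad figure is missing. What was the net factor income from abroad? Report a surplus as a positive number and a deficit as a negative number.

114

Current account = goods balance + services balance + net primary income + net secondary income
Sum of the known components = -1189
Net factor income from abroad = CA - (known components) = -1075 - (-1189) = 114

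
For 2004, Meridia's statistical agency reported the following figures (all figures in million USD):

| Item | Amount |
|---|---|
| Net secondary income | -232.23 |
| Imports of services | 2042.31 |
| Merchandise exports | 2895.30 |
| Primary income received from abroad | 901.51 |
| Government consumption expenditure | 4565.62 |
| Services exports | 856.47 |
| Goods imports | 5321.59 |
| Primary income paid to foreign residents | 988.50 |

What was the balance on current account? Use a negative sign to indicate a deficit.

Goods balance = 2895.30 - 5321.59 = -2426.29
Services balance = 856.47 - 2042.31 = -1185.84
Trade balance (goods + services) = -2426.29 + (-1185.84) = -3612.13
Net primary income = 901.51 - 988.50 = -86.99
Net secondary income = -232.23
Current account = -3612.13 + (-86.99) + (-232.23) = -3931.35

-3931.35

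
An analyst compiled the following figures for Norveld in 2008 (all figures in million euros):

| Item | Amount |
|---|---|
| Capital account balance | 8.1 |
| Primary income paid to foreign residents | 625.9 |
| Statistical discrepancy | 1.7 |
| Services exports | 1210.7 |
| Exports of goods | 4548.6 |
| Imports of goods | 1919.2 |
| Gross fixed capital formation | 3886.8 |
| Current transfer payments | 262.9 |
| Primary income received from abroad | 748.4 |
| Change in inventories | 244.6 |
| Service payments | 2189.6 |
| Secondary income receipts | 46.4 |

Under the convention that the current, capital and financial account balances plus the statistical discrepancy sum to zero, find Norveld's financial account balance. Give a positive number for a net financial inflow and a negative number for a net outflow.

Goods balance = 4548.6 - 1919.2 = 2629.4
Services balance = 1210.7 - 2189.6 = -978.9
Trade balance (goods + services) = 2629.4 + (-978.9) = 1650.5
Net primary income = 748.4 - 625.9 = 122.5
Net secondary income = 46.4 - 262.9 = -216.5
Current account = 1650.5 + 122.5 + (-216.5) = 1556.5
Financial account = -(1556.5 + 8.1 + 1.7) = -1566.3

-1566.3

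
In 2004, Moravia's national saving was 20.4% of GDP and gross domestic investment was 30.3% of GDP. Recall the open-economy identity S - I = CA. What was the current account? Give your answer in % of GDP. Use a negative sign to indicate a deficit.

-9.9

CA = S - I = 20.4 - 30.3 = -9.9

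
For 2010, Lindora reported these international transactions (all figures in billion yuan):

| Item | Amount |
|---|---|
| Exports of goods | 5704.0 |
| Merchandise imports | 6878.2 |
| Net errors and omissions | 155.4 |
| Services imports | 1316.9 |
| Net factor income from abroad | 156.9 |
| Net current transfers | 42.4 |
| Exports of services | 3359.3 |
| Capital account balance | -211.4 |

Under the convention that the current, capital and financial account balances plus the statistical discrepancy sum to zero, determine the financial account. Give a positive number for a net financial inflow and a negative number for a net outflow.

Goods balance = 5704.0 - 6878.2 = -1174.2
Services balance = 3359.3 - 1316.9 = 2042.4
Trade balance (goods + services) = -1174.2 + 2042.4 = 868.2
Net primary income = 156.9
Net secondary income = 42.4
Current account = 868.2 + 156.9 + 42.4 = 1067.5
Financial account = -(1067.5 + (-211.4) + 155.4) = -1011.5

-1011.5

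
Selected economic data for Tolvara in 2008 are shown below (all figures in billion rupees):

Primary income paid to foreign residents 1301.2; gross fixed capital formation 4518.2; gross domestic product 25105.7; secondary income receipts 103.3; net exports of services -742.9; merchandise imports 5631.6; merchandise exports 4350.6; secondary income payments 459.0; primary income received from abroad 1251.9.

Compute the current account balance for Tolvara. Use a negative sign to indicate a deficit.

-2428.9

Goods balance = 4350.6 - 5631.6 = -1281.0
Services balance = -742.9
Trade balance (goods + services) = -1281.0 + (-742.9) = -2023.9
Net primary income = 1251.9 - 1301.2 = -49.3
Net secondary income = 103.3 - 459.0 = -355.7
Current account = -2023.9 + (-49.3) + (-355.7) = -2428.9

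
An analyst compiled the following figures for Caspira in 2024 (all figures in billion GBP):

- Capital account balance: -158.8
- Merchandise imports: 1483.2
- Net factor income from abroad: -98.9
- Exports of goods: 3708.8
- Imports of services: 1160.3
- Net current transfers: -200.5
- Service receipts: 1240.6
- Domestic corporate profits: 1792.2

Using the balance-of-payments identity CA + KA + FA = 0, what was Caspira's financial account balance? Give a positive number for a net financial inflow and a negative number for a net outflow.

Goods balance = 3708.8 - 1483.2 = 2225.6
Services balance = 1240.6 - 1160.3 = 80.3
Trade balance (goods + services) = 2225.6 + 80.3 = 2305.9
Net primary income = -98.9
Net secondary income = -200.5
Current account = 2305.9 + (-98.9) + (-200.5) = 2006.5
Financial account = -(2006.5 + (-158.8)) = -1847.7

-1847.7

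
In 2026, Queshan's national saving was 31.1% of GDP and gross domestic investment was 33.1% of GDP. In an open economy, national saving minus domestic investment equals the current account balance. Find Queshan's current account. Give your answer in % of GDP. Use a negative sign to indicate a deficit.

-2.0

CA = S - I = 31.1 - 33.1 = -2.0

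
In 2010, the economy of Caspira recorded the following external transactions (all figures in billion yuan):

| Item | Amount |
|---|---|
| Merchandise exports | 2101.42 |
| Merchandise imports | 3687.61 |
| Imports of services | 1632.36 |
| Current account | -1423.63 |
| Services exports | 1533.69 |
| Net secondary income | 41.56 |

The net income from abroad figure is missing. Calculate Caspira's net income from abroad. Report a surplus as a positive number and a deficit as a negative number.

Current account = goods balance + services balance + net primary income + net secondary income
Sum of the known components = -1643.30
Net income from abroad = CA - (known components) = -1423.63 - (-1643.30) = 219.67

219.67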